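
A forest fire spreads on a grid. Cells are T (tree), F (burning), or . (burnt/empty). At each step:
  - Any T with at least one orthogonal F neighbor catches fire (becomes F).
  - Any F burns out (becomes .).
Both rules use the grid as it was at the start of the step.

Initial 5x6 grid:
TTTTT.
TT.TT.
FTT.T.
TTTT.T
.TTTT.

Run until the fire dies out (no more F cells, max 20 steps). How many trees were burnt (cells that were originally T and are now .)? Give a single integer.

Step 1: +3 fires, +1 burnt (F count now 3)
Step 2: +4 fires, +3 burnt (F count now 4)
Step 3: +3 fires, +4 burnt (F count now 3)
Step 4: +3 fires, +3 burnt (F count now 3)
Step 5: +2 fires, +3 burnt (F count now 2)
Step 6: +3 fires, +2 burnt (F count now 3)
Step 7: +1 fires, +3 burnt (F count now 1)
Step 8: +1 fires, +1 burnt (F count now 1)
Step 9: +0 fires, +1 burnt (F count now 0)
Fire out after step 9
Initially T: 21, now '.': 29
Total burnt (originally-T cells now '.'): 20

Answer: 20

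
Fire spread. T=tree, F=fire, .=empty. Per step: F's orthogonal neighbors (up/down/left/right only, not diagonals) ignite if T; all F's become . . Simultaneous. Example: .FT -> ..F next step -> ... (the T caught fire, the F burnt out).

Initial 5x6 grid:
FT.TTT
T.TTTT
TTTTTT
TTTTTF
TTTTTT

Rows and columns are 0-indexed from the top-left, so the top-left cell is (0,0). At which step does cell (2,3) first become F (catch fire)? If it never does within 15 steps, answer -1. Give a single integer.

Step 1: cell (2,3)='T' (+5 fires, +2 burnt)
Step 2: cell (2,3)='T' (+5 fires, +5 burnt)
Step 3: cell (2,3)='F' (+7 fires, +5 burnt)
  -> target ignites at step 3
Step 4: cell (2,3)='.' (+6 fires, +7 burnt)
Step 5: cell (2,3)='.' (+3 fires, +6 burnt)
Step 6: cell (2,3)='.' (+0 fires, +3 burnt)
  fire out at step 6

3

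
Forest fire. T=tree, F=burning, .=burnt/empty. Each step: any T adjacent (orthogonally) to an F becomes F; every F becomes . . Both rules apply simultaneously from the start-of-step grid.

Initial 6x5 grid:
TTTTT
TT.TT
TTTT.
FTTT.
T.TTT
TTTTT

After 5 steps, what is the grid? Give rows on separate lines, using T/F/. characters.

Step 1: 3 trees catch fire, 1 burn out
  TTTTT
  TT.TT
  FTTT.
  .FTT.
  F.TTT
  TTTTT
Step 2: 4 trees catch fire, 3 burn out
  TTTTT
  FT.TT
  .FTT.
  ..FT.
  ..TTT
  FTTTT
Step 3: 6 trees catch fire, 4 burn out
  FTTTT
  .F.TT
  ..FT.
  ...F.
  ..FTT
  .FTTT
Step 4: 4 trees catch fire, 6 burn out
  .FTTT
  ...TT
  ...F.
  .....
  ...FT
  ..FTT
Step 5: 4 trees catch fire, 4 burn out
  ..FTT
  ...FT
  .....
  .....
  ....F
  ...FT

..FTT
...FT
.....
.....
....F
...FT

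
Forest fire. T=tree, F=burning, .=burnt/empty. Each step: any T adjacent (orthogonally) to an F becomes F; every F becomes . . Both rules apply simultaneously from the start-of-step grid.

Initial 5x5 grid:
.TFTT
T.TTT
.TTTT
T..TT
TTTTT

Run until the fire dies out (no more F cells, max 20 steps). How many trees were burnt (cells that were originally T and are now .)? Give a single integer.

Step 1: +3 fires, +1 burnt (F count now 3)
Step 2: +3 fires, +3 burnt (F count now 3)
Step 3: +3 fires, +3 burnt (F count now 3)
Step 4: +2 fires, +3 burnt (F count now 2)
Step 5: +2 fires, +2 burnt (F count now 2)
Step 6: +2 fires, +2 burnt (F count now 2)
Step 7: +1 fires, +2 burnt (F count now 1)
Step 8: +1 fires, +1 burnt (F count now 1)
Step 9: +1 fires, +1 burnt (F count now 1)
Step 10: +0 fires, +1 burnt (F count now 0)
Fire out after step 10
Initially T: 19, now '.': 24
Total burnt (originally-T cells now '.'): 18

Answer: 18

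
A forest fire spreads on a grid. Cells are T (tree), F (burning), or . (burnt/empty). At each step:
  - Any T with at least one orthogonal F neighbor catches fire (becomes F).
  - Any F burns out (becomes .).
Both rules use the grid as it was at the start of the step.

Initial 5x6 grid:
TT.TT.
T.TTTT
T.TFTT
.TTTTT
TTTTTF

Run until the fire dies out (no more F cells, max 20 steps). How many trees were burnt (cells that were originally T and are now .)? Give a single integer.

Step 1: +6 fires, +2 burnt (F count now 6)
Step 2: +7 fires, +6 burnt (F count now 7)
Step 3: +4 fires, +7 burnt (F count now 4)
Step 4: +1 fires, +4 burnt (F count now 1)
Step 5: +1 fires, +1 burnt (F count now 1)
Step 6: +0 fires, +1 burnt (F count now 0)
Fire out after step 6
Initially T: 23, now '.': 26
Total burnt (originally-T cells now '.'): 19

Answer: 19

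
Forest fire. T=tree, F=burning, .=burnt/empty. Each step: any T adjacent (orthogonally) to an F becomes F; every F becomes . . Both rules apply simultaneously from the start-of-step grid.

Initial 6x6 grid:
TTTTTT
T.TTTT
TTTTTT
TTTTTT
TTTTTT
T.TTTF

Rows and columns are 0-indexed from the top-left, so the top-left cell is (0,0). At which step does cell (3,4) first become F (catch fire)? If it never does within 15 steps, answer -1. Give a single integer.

Step 1: cell (3,4)='T' (+2 fires, +1 burnt)
Step 2: cell (3,4)='T' (+3 fires, +2 burnt)
Step 3: cell (3,4)='F' (+4 fires, +3 burnt)
  -> target ignites at step 3
Step 4: cell (3,4)='.' (+4 fires, +4 burnt)
Step 5: cell (3,4)='.' (+5 fires, +4 burnt)
Step 6: cell (3,4)='.' (+5 fires, +5 burnt)
Step 7: cell (3,4)='.' (+5 fires, +5 burnt)
Step 8: cell (3,4)='.' (+2 fires, +5 burnt)
Step 9: cell (3,4)='.' (+2 fires, +2 burnt)
Step 10: cell (3,4)='.' (+1 fires, +2 burnt)
Step 11: cell (3,4)='.' (+0 fires, +1 burnt)
  fire out at step 11

3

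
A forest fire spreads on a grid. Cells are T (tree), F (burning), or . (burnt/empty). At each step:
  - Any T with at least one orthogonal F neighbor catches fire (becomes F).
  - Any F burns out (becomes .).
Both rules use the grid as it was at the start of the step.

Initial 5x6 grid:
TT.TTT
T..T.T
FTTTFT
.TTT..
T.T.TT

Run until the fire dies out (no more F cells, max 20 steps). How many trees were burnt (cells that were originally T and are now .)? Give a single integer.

Answer: 16

Derivation:
Step 1: +4 fires, +2 burnt (F count now 4)
Step 2: +6 fires, +4 burnt (F count now 6)
Step 3: +4 fires, +6 burnt (F count now 4)
Step 4: +2 fires, +4 burnt (F count now 2)
Step 5: +0 fires, +2 burnt (F count now 0)
Fire out after step 5
Initially T: 19, now '.': 27
Total burnt (originally-T cells now '.'): 16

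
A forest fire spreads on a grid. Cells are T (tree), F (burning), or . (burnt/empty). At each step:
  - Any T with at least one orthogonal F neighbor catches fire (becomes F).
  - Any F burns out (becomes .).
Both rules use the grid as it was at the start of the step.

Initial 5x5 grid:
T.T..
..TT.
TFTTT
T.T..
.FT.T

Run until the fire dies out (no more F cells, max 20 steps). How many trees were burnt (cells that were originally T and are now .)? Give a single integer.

Step 1: +3 fires, +2 burnt (F count now 3)
Step 2: +4 fires, +3 burnt (F count now 4)
Step 3: +3 fires, +4 burnt (F count now 3)
Step 4: +0 fires, +3 burnt (F count now 0)
Fire out after step 4
Initially T: 12, now '.': 23
Total burnt (originally-T cells now '.'): 10

Answer: 10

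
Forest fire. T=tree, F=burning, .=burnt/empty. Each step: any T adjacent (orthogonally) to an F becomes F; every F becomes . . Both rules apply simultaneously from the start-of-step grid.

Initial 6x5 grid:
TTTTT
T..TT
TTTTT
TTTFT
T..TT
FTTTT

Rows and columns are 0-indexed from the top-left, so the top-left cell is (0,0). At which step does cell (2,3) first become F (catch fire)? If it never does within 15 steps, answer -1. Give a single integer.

Step 1: cell (2,3)='F' (+6 fires, +2 burnt)
  -> target ignites at step 1
Step 2: cell (2,3)='.' (+8 fires, +6 burnt)
Step 3: cell (2,3)='.' (+5 fires, +8 burnt)
Step 4: cell (2,3)='.' (+3 fires, +5 burnt)
Step 5: cell (2,3)='.' (+2 fires, +3 burnt)
Step 6: cell (2,3)='.' (+0 fires, +2 burnt)
  fire out at step 6

1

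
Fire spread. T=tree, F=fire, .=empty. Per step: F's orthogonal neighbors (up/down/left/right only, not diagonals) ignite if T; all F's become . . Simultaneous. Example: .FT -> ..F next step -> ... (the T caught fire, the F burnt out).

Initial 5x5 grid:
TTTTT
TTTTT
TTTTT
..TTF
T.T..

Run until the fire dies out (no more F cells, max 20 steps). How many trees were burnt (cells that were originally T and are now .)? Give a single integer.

Answer: 18

Derivation:
Step 1: +2 fires, +1 burnt (F count now 2)
Step 2: +3 fires, +2 burnt (F count now 3)
Step 3: +4 fires, +3 burnt (F count now 4)
Step 4: +3 fires, +4 burnt (F count now 3)
Step 5: +3 fires, +3 burnt (F count now 3)
Step 6: +2 fires, +3 burnt (F count now 2)
Step 7: +1 fires, +2 burnt (F count now 1)
Step 8: +0 fires, +1 burnt (F count now 0)
Fire out after step 8
Initially T: 19, now '.': 24
Total burnt (originally-T cells now '.'): 18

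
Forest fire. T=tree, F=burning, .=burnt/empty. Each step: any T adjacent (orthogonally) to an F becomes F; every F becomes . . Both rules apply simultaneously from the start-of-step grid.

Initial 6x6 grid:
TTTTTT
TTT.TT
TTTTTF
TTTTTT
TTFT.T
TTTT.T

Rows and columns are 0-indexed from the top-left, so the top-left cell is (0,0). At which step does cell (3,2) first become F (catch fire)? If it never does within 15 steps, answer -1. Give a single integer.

Step 1: cell (3,2)='F' (+7 fires, +2 burnt)
  -> target ignites at step 1
Step 2: cell (3,2)='.' (+11 fires, +7 burnt)
Step 3: cell (3,2)='.' (+6 fires, +11 burnt)
Step 4: cell (3,2)='.' (+4 fires, +6 burnt)
Step 5: cell (3,2)='.' (+2 fires, +4 burnt)
Step 6: cell (3,2)='.' (+1 fires, +2 burnt)
Step 7: cell (3,2)='.' (+0 fires, +1 burnt)
  fire out at step 7

1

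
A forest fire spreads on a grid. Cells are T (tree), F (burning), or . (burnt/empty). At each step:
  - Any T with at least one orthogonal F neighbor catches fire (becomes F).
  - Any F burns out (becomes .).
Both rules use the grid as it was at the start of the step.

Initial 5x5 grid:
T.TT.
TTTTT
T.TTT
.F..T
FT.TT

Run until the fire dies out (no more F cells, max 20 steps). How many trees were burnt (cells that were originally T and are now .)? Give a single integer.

Step 1: +1 fires, +2 burnt (F count now 1)
Step 2: +0 fires, +1 burnt (F count now 0)
Fire out after step 2
Initially T: 16, now '.': 10
Total burnt (originally-T cells now '.'): 1

Answer: 1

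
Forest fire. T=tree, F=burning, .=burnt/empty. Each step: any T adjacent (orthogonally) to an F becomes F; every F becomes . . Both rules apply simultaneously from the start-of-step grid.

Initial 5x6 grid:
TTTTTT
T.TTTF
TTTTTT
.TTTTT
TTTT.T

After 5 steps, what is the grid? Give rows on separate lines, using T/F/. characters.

Step 1: 3 trees catch fire, 1 burn out
  TTTTTF
  T.TTF.
  TTTTTF
  .TTTTT
  TTTT.T
Step 2: 4 trees catch fire, 3 burn out
  TTTTF.
  T.TF..
  TTTTF.
  .TTTTF
  TTTT.T
Step 3: 5 trees catch fire, 4 burn out
  TTTF..
  T.F...
  TTTF..
  .TTTF.
  TTTT.F
Step 4: 3 trees catch fire, 5 burn out
  TTF...
  T.....
  TTF...
  .TTF..
  TTTT..
Step 5: 4 trees catch fire, 3 burn out
  TF....
  T.....
  TF....
  .TF...
  TTTF..

TF....
T.....
TF....
.TF...
TTTF..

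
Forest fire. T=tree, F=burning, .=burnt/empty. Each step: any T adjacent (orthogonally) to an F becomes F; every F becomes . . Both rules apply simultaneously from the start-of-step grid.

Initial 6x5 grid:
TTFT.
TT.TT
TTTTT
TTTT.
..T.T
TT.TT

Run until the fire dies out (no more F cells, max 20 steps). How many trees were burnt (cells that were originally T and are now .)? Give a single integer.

Step 1: +2 fires, +1 burnt (F count now 2)
Step 2: +3 fires, +2 burnt (F count now 3)
Step 3: +4 fires, +3 burnt (F count now 4)
Step 4: +5 fires, +4 burnt (F count now 5)
Step 5: +2 fires, +5 burnt (F count now 2)
Step 6: +1 fires, +2 burnt (F count now 1)
Step 7: +0 fires, +1 burnt (F count now 0)
Fire out after step 7
Initially T: 22, now '.': 25
Total burnt (originally-T cells now '.'): 17

Answer: 17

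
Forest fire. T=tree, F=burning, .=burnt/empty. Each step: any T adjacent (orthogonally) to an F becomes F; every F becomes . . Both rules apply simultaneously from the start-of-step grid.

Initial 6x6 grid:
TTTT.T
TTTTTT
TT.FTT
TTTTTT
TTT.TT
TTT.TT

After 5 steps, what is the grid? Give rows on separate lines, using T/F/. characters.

Step 1: 3 trees catch fire, 1 burn out
  TTTT.T
  TTTFTT
  TT..FT
  TTTFTT
  TTT.TT
  TTT.TT
Step 2: 6 trees catch fire, 3 burn out
  TTTF.T
  TTF.FT
  TT...F
  TTF.FT
  TTT.TT
  TTT.TT
Step 3: 7 trees catch fire, 6 burn out
  TTF..T
  TF...F
  TT....
  TF...F
  TTF.FT
  TTT.TT
Step 4: 9 trees catch fire, 7 burn out
  TF...F
  F.....
  TF....
  F.....
  TF...F
  TTF.FT
Step 5: 5 trees catch fire, 9 burn out
  F.....
  ......
  F.....
  ......
  F.....
  TF...F

F.....
......
F.....
......
F.....
TF...F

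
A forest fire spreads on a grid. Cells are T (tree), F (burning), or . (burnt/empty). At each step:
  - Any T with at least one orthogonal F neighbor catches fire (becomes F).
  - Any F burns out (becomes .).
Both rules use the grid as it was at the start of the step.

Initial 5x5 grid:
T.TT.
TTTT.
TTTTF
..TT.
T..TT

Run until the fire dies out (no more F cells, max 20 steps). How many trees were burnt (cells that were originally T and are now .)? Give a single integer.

Step 1: +1 fires, +1 burnt (F count now 1)
Step 2: +3 fires, +1 burnt (F count now 3)
Step 3: +5 fires, +3 burnt (F count now 5)
Step 4: +4 fires, +5 burnt (F count now 4)
Step 5: +1 fires, +4 burnt (F count now 1)
Step 6: +1 fires, +1 burnt (F count now 1)
Step 7: +0 fires, +1 burnt (F count now 0)
Fire out after step 7
Initially T: 16, now '.': 24
Total burnt (originally-T cells now '.'): 15

Answer: 15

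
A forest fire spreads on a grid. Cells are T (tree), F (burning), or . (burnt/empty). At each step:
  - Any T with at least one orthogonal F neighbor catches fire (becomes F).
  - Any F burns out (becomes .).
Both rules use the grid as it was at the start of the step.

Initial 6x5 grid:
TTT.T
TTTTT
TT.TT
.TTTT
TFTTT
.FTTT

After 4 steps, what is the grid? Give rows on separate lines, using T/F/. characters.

Step 1: 4 trees catch fire, 2 burn out
  TTT.T
  TTTTT
  TT.TT
  .FTTT
  F.FTT
  ..FTT
Step 2: 4 trees catch fire, 4 burn out
  TTT.T
  TTTTT
  TF.TT
  ..FTT
  ...FT
  ...FT
Step 3: 5 trees catch fire, 4 burn out
  TTT.T
  TFTTT
  F..TT
  ...FT
  ....F
  ....F
Step 4: 5 trees catch fire, 5 burn out
  TFT.T
  F.FTT
  ...FT
  ....F
  .....
  .....

TFT.T
F.FTT
...FT
....F
.....
.....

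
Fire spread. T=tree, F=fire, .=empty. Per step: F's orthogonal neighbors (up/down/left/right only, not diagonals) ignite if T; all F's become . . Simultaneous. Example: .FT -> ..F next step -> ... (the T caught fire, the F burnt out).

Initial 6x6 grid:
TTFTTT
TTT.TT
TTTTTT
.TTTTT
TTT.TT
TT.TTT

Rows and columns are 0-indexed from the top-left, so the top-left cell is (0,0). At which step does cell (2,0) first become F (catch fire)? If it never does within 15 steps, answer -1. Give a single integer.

Step 1: cell (2,0)='T' (+3 fires, +1 burnt)
Step 2: cell (2,0)='T' (+4 fires, +3 burnt)
Step 3: cell (2,0)='T' (+6 fires, +4 burnt)
Step 4: cell (2,0)='F' (+6 fires, +6 burnt)
  -> target ignites at step 4
Step 5: cell (2,0)='.' (+3 fires, +6 burnt)
Step 6: cell (2,0)='.' (+4 fires, +3 burnt)
Step 7: cell (2,0)='.' (+3 fires, +4 burnt)
Step 8: cell (2,0)='.' (+2 fires, +3 burnt)
Step 9: cell (2,0)='.' (+0 fires, +2 burnt)
  fire out at step 9

4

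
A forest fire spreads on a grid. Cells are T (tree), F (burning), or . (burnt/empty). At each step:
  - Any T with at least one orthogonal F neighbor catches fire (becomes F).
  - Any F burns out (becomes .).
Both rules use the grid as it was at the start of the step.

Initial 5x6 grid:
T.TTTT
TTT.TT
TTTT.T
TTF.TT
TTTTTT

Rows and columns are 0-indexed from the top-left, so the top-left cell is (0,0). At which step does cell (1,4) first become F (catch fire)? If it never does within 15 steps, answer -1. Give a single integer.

Step 1: cell (1,4)='T' (+3 fires, +1 burnt)
Step 2: cell (1,4)='T' (+6 fires, +3 burnt)
Step 3: cell (1,4)='T' (+5 fires, +6 burnt)
Step 4: cell (1,4)='T' (+4 fires, +5 burnt)
Step 5: cell (1,4)='T' (+3 fires, +4 burnt)
Step 6: cell (1,4)='F' (+3 fires, +3 burnt)
  -> target ignites at step 6
Step 7: cell (1,4)='.' (+1 fires, +3 burnt)
Step 8: cell (1,4)='.' (+0 fires, +1 burnt)
  fire out at step 8

6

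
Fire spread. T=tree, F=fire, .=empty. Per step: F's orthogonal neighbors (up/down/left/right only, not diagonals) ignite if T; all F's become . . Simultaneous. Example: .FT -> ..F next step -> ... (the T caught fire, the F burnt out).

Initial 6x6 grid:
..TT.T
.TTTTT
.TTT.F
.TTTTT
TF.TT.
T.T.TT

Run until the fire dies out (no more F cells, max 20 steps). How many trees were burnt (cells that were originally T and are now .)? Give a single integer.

Answer: 22

Derivation:
Step 1: +4 fires, +2 burnt (F count now 4)
Step 2: +6 fires, +4 burnt (F count now 6)
Step 3: +5 fires, +6 burnt (F count now 5)
Step 4: +5 fires, +5 burnt (F count now 5)
Step 5: +2 fires, +5 burnt (F count now 2)
Step 6: +0 fires, +2 burnt (F count now 0)
Fire out after step 6
Initially T: 23, now '.': 35
Total burnt (originally-T cells now '.'): 22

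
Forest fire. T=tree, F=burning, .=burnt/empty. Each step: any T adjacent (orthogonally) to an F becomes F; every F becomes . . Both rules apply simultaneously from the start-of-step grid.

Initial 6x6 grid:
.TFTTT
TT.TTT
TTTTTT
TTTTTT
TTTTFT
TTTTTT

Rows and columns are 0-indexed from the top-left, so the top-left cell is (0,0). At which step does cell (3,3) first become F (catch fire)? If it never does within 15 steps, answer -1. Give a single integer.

Step 1: cell (3,3)='T' (+6 fires, +2 burnt)
Step 2: cell (3,3)='F' (+9 fires, +6 burnt)
  -> target ignites at step 2
Step 3: cell (3,3)='.' (+9 fires, +9 burnt)
Step 4: cell (3,3)='.' (+6 fires, +9 burnt)
Step 5: cell (3,3)='.' (+2 fires, +6 burnt)
Step 6: cell (3,3)='.' (+0 fires, +2 burnt)
  fire out at step 6

2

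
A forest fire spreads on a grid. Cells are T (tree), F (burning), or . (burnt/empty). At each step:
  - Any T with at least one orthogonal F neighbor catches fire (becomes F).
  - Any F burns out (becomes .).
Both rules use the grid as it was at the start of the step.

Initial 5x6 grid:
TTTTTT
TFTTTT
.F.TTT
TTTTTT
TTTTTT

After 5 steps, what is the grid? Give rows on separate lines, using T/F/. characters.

Step 1: 4 trees catch fire, 2 burn out
  TFTTTT
  F.FTTT
  ...TTT
  TFTTTT
  TTTTTT
Step 2: 6 trees catch fire, 4 burn out
  F.FTTT
  ...FTT
  ...TTT
  F.FTTT
  TFTTTT
Step 3: 6 trees catch fire, 6 burn out
  ...FTT
  ....FT
  ...FTT
  ...FTT
  F.FTTT
Step 4: 5 trees catch fire, 6 burn out
  ....FT
  .....F
  ....FT
  ....FT
  ...FTT
Step 5: 4 trees catch fire, 5 burn out
  .....F
  ......
  .....F
  .....F
  ....FT

.....F
......
.....F
.....F
....FT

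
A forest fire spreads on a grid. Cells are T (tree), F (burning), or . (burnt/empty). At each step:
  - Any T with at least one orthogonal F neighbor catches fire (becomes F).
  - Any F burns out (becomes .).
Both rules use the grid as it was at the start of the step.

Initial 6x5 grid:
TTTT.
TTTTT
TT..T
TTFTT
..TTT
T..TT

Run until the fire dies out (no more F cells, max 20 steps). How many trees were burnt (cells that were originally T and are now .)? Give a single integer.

Step 1: +3 fires, +1 burnt (F count now 3)
Step 2: +4 fires, +3 burnt (F count now 4)
Step 3: +5 fires, +4 burnt (F count now 5)
Step 4: +5 fires, +5 burnt (F count now 5)
Step 5: +3 fires, +5 burnt (F count now 3)
Step 6: +1 fires, +3 burnt (F count now 1)
Step 7: +0 fires, +1 burnt (F count now 0)
Fire out after step 7
Initially T: 22, now '.': 29
Total burnt (originally-T cells now '.'): 21

Answer: 21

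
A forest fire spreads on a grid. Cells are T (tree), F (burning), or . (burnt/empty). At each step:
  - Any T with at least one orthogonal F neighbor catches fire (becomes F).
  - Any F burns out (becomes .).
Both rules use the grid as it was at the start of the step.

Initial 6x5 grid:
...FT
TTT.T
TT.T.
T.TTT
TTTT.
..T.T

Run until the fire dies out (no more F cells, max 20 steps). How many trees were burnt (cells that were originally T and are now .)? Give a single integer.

Step 1: +1 fires, +1 burnt (F count now 1)
Step 2: +1 fires, +1 burnt (F count now 1)
Step 3: +0 fires, +1 burnt (F count now 0)
Fire out after step 3
Initially T: 18, now '.': 14
Total burnt (originally-T cells now '.'): 2

Answer: 2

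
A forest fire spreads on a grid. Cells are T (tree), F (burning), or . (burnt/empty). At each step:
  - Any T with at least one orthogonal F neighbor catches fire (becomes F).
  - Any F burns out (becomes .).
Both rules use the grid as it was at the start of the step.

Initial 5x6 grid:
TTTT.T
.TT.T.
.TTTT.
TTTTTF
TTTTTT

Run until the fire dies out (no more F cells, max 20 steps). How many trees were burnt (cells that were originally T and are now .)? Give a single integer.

Step 1: +2 fires, +1 burnt (F count now 2)
Step 2: +3 fires, +2 burnt (F count now 3)
Step 3: +4 fires, +3 burnt (F count now 4)
Step 4: +3 fires, +4 burnt (F count now 3)
Step 5: +4 fires, +3 burnt (F count now 4)
Step 6: +3 fires, +4 burnt (F count now 3)
Step 7: +2 fires, +3 burnt (F count now 2)
Step 8: +1 fires, +2 burnt (F count now 1)
Step 9: +0 fires, +1 burnt (F count now 0)
Fire out after step 9
Initially T: 23, now '.': 29
Total burnt (originally-T cells now '.'): 22

Answer: 22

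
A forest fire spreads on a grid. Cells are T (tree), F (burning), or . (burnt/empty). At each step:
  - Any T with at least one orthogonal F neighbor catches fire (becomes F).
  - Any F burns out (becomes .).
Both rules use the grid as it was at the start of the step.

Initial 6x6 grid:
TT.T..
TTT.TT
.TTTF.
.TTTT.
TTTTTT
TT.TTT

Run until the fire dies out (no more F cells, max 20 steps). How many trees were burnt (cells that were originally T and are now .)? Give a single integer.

Answer: 25

Derivation:
Step 1: +3 fires, +1 burnt (F count now 3)
Step 2: +4 fires, +3 burnt (F count now 4)
Step 3: +6 fires, +4 burnt (F count now 6)
Step 4: +5 fires, +6 burnt (F count now 5)
Step 5: +3 fires, +5 burnt (F count now 3)
Step 6: +3 fires, +3 burnt (F count now 3)
Step 7: +1 fires, +3 burnt (F count now 1)
Step 8: +0 fires, +1 burnt (F count now 0)
Fire out after step 8
Initially T: 26, now '.': 35
Total burnt (originally-T cells now '.'): 25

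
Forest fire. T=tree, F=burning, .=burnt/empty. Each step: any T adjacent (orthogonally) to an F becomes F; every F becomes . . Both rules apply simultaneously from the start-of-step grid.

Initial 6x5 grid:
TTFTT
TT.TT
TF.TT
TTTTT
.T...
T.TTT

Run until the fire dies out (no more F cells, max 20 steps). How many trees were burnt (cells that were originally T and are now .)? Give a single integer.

Answer: 17

Derivation:
Step 1: +5 fires, +2 burnt (F count now 5)
Step 2: +7 fires, +5 burnt (F count now 7)
Step 3: +3 fires, +7 burnt (F count now 3)
Step 4: +2 fires, +3 burnt (F count now 2)
Step 5: +0 fires, +2 burnt (F count now 0)
Fire out after step 5
Initially T: 21, now '.': 26
Total burnt (originally-T cells now '.'): 17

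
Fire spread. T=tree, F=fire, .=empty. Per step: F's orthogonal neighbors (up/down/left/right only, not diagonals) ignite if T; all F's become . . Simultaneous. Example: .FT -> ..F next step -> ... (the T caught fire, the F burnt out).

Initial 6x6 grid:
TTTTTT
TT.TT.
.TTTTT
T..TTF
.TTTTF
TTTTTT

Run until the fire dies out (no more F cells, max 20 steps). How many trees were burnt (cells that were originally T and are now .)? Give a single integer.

Step 1: +4 fires, +2 burnt (F count now 4)
Step 2: +4 fires, +4 burnt (F count now 4)
Step 3: +4 fires, +4 burnt (F count now 4)
Step 4: +5 fires, +4 burnt (F count now 5)
Step 5: +4 fires, +5 burnt (F count now 4)
Step 6: +3 fires, +4 burnt (F count now 3)
Step 7: +2 fires, +3 burnt (F count now 2)
Step 8: +1 fires, +2 burnt (F count now 1)
Step 9: +0 fires, +1 burnt (F count now 0)
Fire out after step 9
Initially T: 28, now '.': 35
Total burnt (originally-T cells now '.'): 27

Answer: 27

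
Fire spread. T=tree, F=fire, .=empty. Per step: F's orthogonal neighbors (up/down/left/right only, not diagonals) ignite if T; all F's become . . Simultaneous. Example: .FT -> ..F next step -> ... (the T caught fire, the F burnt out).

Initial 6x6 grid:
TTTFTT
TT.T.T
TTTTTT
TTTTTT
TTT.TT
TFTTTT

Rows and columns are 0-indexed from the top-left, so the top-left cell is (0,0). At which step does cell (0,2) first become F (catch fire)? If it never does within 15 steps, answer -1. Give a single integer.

Step 1: cell (0,2)='F' (+6 fires, +2 burnt)
  -> target ignites at step 1
Step 2: cell (0,2)='.' (+7 fires, +6 burnt)
Step 3: cell (0,2)='.' (+10 fires, +7 burnt)
Step 4: cell (0,2)='.' (+6 fires, +10 burnt)
Step 5: cell (0,2)='.' (+2 fires, +6 burnt)
Step 6: cell (0,2)='.' (+0 fires, +2 burnt)
  fire out at step 6

1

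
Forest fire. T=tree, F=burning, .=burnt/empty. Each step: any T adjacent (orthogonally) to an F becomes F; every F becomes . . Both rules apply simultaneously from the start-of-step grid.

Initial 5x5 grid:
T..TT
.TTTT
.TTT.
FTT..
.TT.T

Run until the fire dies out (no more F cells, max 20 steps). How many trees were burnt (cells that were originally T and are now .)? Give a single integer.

Answer: 13

Derivation:
Step 1: +1 fires, +1 burnt (F count now 1)
Step 2: +3 fires, +1 burnt (F count now 3)
Step 3: +3 fires, +3 burnt (F count now 3)
Step 4: +2 fires, +3 burnt (F count now 2)
Step 5: +1 fires, +2 burnt (F count now 1)
Step 6: +2 fires, +1 burnt (F count now 2)
Step 7: +1 fires, +2 burnt (F count now 1)
Step 8: +0 fires, +1 burnt (F count now 0)
Fire out after step 8
Initially T: 15, now '.': 23
Total burnt (originally-T cells now '.'): 13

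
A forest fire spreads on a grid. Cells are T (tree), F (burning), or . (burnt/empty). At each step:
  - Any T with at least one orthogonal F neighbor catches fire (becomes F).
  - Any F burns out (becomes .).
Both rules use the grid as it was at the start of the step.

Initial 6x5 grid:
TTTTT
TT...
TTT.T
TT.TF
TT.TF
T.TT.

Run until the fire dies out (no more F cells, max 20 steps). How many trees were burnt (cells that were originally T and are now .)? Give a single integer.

Step 1: +3 fires, +2 burnt (F count now 3)
Step 2: +1 fires, +3 burnt (F count now 1)
Step 3: +1 fires, +1 burnt (F count now 1)
Step 4: +0 fires, +1 burnt (F count now 0)
Fire out after step 4
Initially T: 20, now '.': 15
Total burnt (originally-T cells now '.'): 5

Answer: 5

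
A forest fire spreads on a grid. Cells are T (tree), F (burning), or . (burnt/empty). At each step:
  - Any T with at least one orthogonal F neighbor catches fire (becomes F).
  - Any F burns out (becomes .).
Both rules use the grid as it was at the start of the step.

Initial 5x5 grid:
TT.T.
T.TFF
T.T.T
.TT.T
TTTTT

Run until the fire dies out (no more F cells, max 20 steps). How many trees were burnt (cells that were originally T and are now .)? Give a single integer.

Answer: 12

Derivation:
Step 1: +3 fires, +2 burnt (F count now 3)
Step 2: +2 fires, +3 burnt (F count now 2)
Step 3: +2 fires, +2 burnt (F count now 2)
Step 4: +3 fires, +2 burnt (F count now 3)
Step 5: +1 fires, +3 burnt (F count now 1)
Step 6: +1 fires, +1 burnt (F count now 1)
Step 7: +0 fires, +1 burnt (F count now 0)
Fire out after step 7
Initially T: 16, now '.': 21
Total burnt (originally-T cells now '.'): 12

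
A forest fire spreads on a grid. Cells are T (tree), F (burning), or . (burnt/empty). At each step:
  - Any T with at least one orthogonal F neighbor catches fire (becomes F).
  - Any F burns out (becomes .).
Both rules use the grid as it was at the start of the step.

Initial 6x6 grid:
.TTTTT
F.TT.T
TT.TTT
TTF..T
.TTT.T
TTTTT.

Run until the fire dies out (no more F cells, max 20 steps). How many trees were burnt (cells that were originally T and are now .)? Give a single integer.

Answer: 12

Derivation:
Step 1: +3 fires, +2 burnt (F count now 3)
Step 2: +5 fires, +3 burnt (F count now 5)
Step 3: +2 fires, +5 burnt (F count now 2)
Step 4: +2 fires, +2 burnt (F count now 2)
Step 5: +0 fires, +2 burnt (F count now 0)
Fire out after step 5
Initially T: 25, now '.': 23
Total burnt (originally-T cells now '.'): 12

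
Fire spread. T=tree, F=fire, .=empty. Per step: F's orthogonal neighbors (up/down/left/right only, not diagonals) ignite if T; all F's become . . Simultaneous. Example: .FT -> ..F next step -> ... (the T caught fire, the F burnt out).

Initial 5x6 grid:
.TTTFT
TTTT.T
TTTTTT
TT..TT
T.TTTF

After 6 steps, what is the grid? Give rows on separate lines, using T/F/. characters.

Step 1: 4 trees catch fire, 2 burn out
  .TTF.F
  TTTT.T
  TTTTTT
  TT..TF
  T.TTF.
Step 2: 6 trees catch fire, 4 burn out
  .TF...
  TTTF.F
  TTTTTF
  TT..F.
  T.TF..
Step 3: 5 trees catch fire, 6 burn out
  .F....
  TTF...
  TTTFF.
  TT....
  T.F...
Step 4: 2 trees catch fire, 5 burn out
  ......
  TF....
  TTF...
  TT....
  T.....
Step 5: 2 trees catch fire, 2 burn out
  ......
  F.....
  TF....
  TT....
  T.....
Step 6: 2 trees catch fire, 2 burn out
  ......
  ......
  F.....
  TF....
  T.....

......
......
F.....
TF....
T.....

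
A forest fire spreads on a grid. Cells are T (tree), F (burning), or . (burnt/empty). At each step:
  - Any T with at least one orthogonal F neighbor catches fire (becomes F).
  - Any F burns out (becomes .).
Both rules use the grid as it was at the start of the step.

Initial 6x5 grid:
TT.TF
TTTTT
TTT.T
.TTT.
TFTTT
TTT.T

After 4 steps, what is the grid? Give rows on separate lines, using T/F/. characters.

Step 1: 6 trees catch fire, 2 burn out
  TT.F.
  TTTTF
  TTT.T
  .FTT.
  F.FTT
  TFT.T
Step 2: 7 trees catch fire, 6 burn out
  TT...
  TTTF.
  TFT.F
  ..FT.
  ...FT
  F.F.T
Step 3: 6 trees catch fire, 7 burn out
  TT...
  TFF..
  F.F..
  ...F.
  ....F
  ....T
Step 4: 3 trees catch fire, 6 burn out
  TF...
  F....
  .....
  .....
  .....
  ....F

TF...
F....
.....
.....
.....
....F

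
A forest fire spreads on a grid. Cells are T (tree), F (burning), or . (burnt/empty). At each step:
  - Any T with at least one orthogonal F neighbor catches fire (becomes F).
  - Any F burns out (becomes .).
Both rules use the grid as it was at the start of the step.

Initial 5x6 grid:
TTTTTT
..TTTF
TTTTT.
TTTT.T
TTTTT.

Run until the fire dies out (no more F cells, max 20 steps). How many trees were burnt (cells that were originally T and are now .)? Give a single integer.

Answer: 23

Derivation:
Step 1: +2 fires, +1 burnt (F count now 2)
Step 2: +3 fires, +2 burnt (F count now 3)
Step 3: +3 fires, +3 burnt (F count now 3)
Step 4: +3 fires, +3 burnt (F count now 3)
Step 5: +4 fires, +3 burnt (F count now 4)
Step 6: +5 fires, +4 burnt (F count now 5)
Step 7: +2 fires, +5 burnt (F count now 2)
Step 8: +1 fires, +2 burnt (F count now 1)
Step 9: +0 fires, +1 burnt (F count now 0)
Fire out after step 9
Initially T: 24, now '.': 29
Total burnt (originally-T cells now '.'): 23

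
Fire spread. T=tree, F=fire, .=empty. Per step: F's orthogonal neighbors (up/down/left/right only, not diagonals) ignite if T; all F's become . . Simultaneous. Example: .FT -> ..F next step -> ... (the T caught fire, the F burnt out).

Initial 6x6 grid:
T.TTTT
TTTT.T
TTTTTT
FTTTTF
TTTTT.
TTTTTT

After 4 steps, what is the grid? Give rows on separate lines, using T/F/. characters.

Step 1: 5 trees catch fire, 2 burn out
  T.TTTT
  TTTT.T
  FTTTTF
  .FTTF.
  FTTTT.
  TTTTTT
Step 2: 9 trees catch fire, 5 burn out
  T.TTTT
  FTTT.F
  .FTTF.
  ..FF..
  .FTTF.
  FTTTTT
Step 3: 9 trees catch fire, 9 burn out
  F.TTTF
  .FTT..
  ..FF..
  ......
  ..FF..
  .FTTFT
Step 4: 6 trees catch fire, 9 burn out
  ..TTF.
  ..FF..
  ......
  ......
  ......
  ..FF.F

..TTF.
..FF..
......
......
......
..FF.F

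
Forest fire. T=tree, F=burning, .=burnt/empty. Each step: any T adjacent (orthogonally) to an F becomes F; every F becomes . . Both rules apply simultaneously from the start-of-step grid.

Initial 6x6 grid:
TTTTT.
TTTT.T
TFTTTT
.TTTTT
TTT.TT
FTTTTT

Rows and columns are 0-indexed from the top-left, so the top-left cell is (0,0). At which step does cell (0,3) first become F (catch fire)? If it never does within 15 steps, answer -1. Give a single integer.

Step 1: cell (0,3)='T' (+6 fires, +2 burnt)
Step 2: cell (0,3)='T' (+7 fires, +6 burnt)
Step 3: cell (0,3)='T' (+7 fires, +7 burnt)
Step 4: cell (0,3)='F' (+4 fires, +7 burnt)
  -> target ignites at step 4
Step 5: cell (0,3)='.' (+5 fires, +4 burnt)
Step 6: cell (0,3)='.' (+1 fires, +5 burnt)
Step 7: cell (0,3)='.' (+0 fires, +1 burnt)
  fire out at step 7

4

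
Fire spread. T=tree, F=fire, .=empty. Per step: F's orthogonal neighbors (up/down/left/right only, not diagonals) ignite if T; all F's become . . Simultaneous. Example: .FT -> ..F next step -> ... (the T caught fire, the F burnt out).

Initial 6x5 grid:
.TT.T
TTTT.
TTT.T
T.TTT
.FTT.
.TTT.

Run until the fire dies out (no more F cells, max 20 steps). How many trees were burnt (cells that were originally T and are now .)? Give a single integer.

Step 1: +2 fires, +1 burnt (F count now 2)
Step 2: +3 fires, +2 burnt (F count now 3)
Step 3: +3 fires, +3 burnt (F count now 3)
Step 4: +3 fires, +3 burnt (F count now 3)
Step 5: +5 fires, +3 burnt (F count now 5)
Step 6: +3 fires, +5 burnt (F count now 3)
Step 7: +0 fires, +3 burnt (F count now 0)
Fire out after step 7
Initially T: 20, now '.': 29
Total burnt (originally-T cells now '.'): 19

Answer: 19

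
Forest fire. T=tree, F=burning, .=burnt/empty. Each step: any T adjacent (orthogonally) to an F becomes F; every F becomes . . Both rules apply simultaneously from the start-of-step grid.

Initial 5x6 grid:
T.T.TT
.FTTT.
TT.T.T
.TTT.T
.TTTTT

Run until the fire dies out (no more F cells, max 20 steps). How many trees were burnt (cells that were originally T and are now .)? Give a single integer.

Step 1: +2 fires, +1 burnt (F count now 2)
Step 2: +4 fires, +2 burnt (F count now 4)
Step 3: +4 fires, +4 burnt (F count now 4)
Step 4: +3 fires, +4 burnt (F count now 3)
Step 5: +2 fires, +3 burnt (F count now 2)
Step 6: +1 fires, +2 burnt (F count now 1)
Step 7: +1 fires, +1 burnt (F count now 1)
Step 8: +1 fires, +1 burnt (F count now 1)
Step 9: +1 fires, +1 burnt (F count now 1)
Step 10: +0 fires, +1 burnt (F count now 0)
Fire out after step 10
Initially T: 20, now '.': 29
Total burnt (originally-T cells now '.'): 19

Answer: 19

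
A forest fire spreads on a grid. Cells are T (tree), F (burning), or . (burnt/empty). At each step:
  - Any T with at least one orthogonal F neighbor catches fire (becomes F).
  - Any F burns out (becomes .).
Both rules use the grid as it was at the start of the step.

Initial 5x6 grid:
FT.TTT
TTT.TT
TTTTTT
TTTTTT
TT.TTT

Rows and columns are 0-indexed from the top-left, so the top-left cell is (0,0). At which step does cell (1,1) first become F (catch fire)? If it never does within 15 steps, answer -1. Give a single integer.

Step 1: cell (1,1)='T' (+2 fires, +1 burnt)
Step 2: cell (1,1)='F' (+2 fires, +2 burnt)
  -> target ignites at step 2
Step 3: cell (1,1)='.' (+3 fires, +2 burnt)
Step 4: cell (1,1)='.' (+3 fires, +3 burnt)
Step 5: cell (1,1)='.' (+3 fires, +3 burnt)
Step 6: cell (1,1)='.' (+2 fires, +3 burnt)
Step 7: cell (1,1)='.' (+4 fires, +2 burnt)
Step 8: cell (1,1)='.' (+4 fires, +4 burnt)
Step 9: cell (1,1)='.' (+3 fires, +4 burnt)
Step 10: cell (1,1)='.' (+0 fires, +3 burnt)
  fire out at step 10

2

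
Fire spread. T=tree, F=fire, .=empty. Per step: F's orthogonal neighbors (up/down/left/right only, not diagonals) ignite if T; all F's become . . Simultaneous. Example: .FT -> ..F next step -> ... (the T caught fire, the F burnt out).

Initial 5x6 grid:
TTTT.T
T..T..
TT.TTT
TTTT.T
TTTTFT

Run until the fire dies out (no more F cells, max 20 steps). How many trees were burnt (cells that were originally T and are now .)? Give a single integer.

Step 1: +2 fires, +1 burnt (F count now 2)
Step 2: +3 fires, +2 burnt (F count now 3)
Step 3: +4 fires, +3 burnt (F count now 4)
Step 4: +4 fires, +4 burnt (F count now 4)
Step 5: +3 fires, +4 burnt (F count now 3)
Step 6: +2 fires, +3 burnt (F count now 2)
Step 7: +2 fires, +2 burnt (F count now 2)
Step 8: +1 fires, +2 burnt (F count now 1)
Step 9: +0 fires, +1 burnt (F count now 0)
Fire out after step 9
Initially T: 22, now '.': 29
Total burnt (originally-T cells now '.'): 21

Answer: 21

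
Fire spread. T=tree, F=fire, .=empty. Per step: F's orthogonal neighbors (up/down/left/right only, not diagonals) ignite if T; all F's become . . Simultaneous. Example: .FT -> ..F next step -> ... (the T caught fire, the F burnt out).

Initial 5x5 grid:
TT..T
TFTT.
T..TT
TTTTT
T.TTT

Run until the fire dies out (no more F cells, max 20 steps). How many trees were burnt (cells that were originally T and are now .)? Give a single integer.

Answer: 17

Derivation:
Step 1: +3 fires, +1 burnt (F count now 3)
Step 2: +3 fires, +3 burnt (F count now 3)
Step 3: +2 fires, +3 burnt (F count now 2)
Step 4: +4 fires, +2 burnt (F count now 4)
Step 5: +3 fires, +4 burnt (F count now 3)
Step 6: +2 fires, +3 burnt (F count now 2)
Step 7: +0 fires, +2 burnt (F count now 0)
Fire out after step 7
Initially T: 18, now '.': 24
Total burnt (originally-T cells now '.'): 17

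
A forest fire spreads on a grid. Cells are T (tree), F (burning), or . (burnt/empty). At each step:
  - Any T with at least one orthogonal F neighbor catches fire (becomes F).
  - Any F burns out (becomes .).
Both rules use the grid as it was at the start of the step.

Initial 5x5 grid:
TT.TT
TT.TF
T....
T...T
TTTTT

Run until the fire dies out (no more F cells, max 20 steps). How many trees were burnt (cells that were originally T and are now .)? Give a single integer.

Answer: 3

Derivation:
Step 1: +2 fires, +1 burnt (F count now 2)
Step 2: +1 fires, +2 burnt (F count now 1)
Step 3: +0 fires, +1 burnt (F count now 0)
Fire out after step 3
Initially T: 15, now '.': 13
Total burnt (originally-T cells now '.'): 3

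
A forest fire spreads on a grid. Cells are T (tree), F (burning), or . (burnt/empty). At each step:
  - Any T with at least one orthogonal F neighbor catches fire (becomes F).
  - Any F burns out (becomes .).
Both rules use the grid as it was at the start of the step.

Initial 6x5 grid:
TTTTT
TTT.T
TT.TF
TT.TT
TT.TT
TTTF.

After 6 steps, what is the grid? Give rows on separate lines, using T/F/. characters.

Step 1: 5 trees catch fire, 2 burn out
  TTTTT
  TTT.F
  TT.F.
  TT.TF
  TT.FT
  TTF..
Step 2: 4 trees catch fire, 5 burn out
  TTTTF
  TTT..
  TT...
  TT.F.
  TT..F
  TF...
Step 3: 3 trees catch fire, 4 burn out
  TTTF.
  TTT..
  TT...
  TT...
  TF...
  F....
Step 4: 3 trees catch fire, 3 burn out
  TTF..
  TTT..
  TT...
  TF...
  F....
  .....
Step 5: 4 trees catch fire, 3 burn out
  TF...
  TTF..
  TF...
  F....
  .....
  .....
Step 6: 3 trees catch fire, 4 burn out
  F....
  TF...
  F....
  .....
  .....
  .....

F....
TF...
F....
.....
.....
.....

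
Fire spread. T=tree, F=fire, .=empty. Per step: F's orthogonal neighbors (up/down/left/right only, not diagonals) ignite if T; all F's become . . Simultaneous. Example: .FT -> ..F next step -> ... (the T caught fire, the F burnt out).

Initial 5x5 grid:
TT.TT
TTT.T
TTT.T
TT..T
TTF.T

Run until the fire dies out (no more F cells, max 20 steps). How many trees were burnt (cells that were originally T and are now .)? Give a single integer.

Answer: 12

Derivation:
Step 1: +1 fires, +1 burnt (F count now 1)
Step 2: +2 fires, +1 burnt (F count now 2)
Step 3: +2 fires, +2 burnt (F count now 2)
Step 4: +3 fires, +2 burnt (F count now 3)
Step 5: +3 fires, +3 burnt (F count now 3)
Step 6: +1 fires, +3 burnt (F count now 1)
Step 7: +0 fires, +1 burnt (F count now 0)
Fire out after step 7
Initially T: 18, now '.': 19
Total burnt (originally-T cells now '.'): 12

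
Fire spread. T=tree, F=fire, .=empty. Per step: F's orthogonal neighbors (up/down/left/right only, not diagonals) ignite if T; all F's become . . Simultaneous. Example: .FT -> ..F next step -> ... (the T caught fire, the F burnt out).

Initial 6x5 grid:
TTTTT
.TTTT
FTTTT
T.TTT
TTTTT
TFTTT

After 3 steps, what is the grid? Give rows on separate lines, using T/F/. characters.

Step 1: 5 trees catch fire, 2 burn out
  TTTTT
  .TTTT
  .FTTT
  F.TTT
  TFTTT
  F.FTT
Step 2: 5 trees catch fire, 5 burn out
  TTTTT
  .FTTT
  ..FTT
  ..TTT
  F.FTT
  ...FT
Step 3: 6 trees catch fire, 5 burn out
  TFTTT
  ..FTT
  ...FT
  ..FTT
  ...FT
  ....F

TFTTT
..FTT
...FT
..FTT
...FT
....F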